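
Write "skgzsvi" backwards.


Input string: 'skgzsvi'
Operation: reverse character order
Original order: 's' -> 'k' -> 'g' -> 'z' -> 's' -> 'v' -> 'i'
Reversed order: 'i' -> 'v' -> 's' -> 'z' -> 'g' -> 'k' -> 's'
Result: ivszgks


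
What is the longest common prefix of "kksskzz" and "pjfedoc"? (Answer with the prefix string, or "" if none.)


String 1: 'kksskzz'
String 2: 'pjfedoc'
Compare position by position:
pos 0: 'k' vs 'p' differ -> stop
Longest common prefix: "" (length 0)


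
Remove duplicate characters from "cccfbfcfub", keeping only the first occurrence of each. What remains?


Input: 'cccfbfcfub'
Operation: keep first occurrence of each character
Scan: s[0]='c' new -> keep; s[1]='c' seen -> skip; s[2]='c' seen -> skip; s[3]='f' new -> keep; s[4]='b' new -> keep; s[5]='f' seen -> skip; s[6]='c' seen -> skip; s[7]='f' seen -> skip; s[8]='u' new -> keep; s[9]='b' seen -> skip
Result: cfbu


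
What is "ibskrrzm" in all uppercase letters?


Input string: 'ibskrrzm'
Operation: convert each letter to uppercase
Mapping: 'i'->'I', 'b'->'B', 's'->'S', 'k'->'K', 'r'->'R', 'r'->'R', 'z'->'Z', 'm'->'M'
Result: IBSKRRZM


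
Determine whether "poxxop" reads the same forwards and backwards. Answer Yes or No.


Input string: 'poxxop'
Reversed: 'poxxop'
Compare pairs: s[0]='p' vs s[5]='p' (match), s[1]='o' vs s[4]='o' (match), s[2]='x' vs s[3]='x' (match)
Palindrome: Yes


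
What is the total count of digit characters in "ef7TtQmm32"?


Input string: 'ef7TtQmm32'
Operation: count digit characters (0-9)
Scan: 'e', 'f', '7'(digit), 'T', 't', 'Q', 'm', 'm', '3'(digit), '2'(digit)
Digits found: 3
Result: 3


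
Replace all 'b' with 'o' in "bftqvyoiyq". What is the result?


Input string: 'bftqvyoiyq'
Operation: replace 'b' with 'o'
Positions of 'b': 0
After replacement: oftqvyoiyq


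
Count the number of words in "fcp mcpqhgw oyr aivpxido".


Input string: 'fcp mcpqhgw oyr aivpxido'
Operation: split by spaces
Words found: 'fcp', 'mcpqhgw', 'oyr', 'aivpxido'
Word count: 4


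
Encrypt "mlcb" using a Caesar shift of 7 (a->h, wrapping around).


Input: 'mlcb', shift = 7
Operation: for each letter, (position + 7) mod 26
Mapping: 'm'(12+7=19)->'t', 'l'(11+7=18)->'s', 'c'(2+7=9)->'j', 'b'(1+7=8)->'i'
Result: tsji


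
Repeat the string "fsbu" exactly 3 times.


Input string: 'fsbu'
Operation: repeat 3 times
Concatenation: 'fsbu' + 'fsbu' + 'fsbu'
Result: fsbufsbufsbu


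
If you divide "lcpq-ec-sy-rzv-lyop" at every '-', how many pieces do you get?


Input string: 'lcpq-ec-sy-rzv-lyop'
Delimiter: '-'
Split result: 'lcpq', 'ec', 'sy', 'rzv', 'lyop'
Number of parts: 5


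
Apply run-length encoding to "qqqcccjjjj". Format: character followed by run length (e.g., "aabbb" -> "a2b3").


Input: 'qqqcccjjjj'
Operation: identify consecutive runs
Runs: 'qqq' -> q3, 'ccc' -> c3, 'jjjj' -> j4
Encoded: q3c3j4


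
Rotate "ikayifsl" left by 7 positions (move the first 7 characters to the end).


Input: 'ikayifsl', shift = 7
Operation: split at index 7 and swap parts
Front part s[0:7] = 'ikayifs'
Back part s[7:] = 'l'
Rotated = back + front = 'l' + 'ikayifs'
Result: likayifs


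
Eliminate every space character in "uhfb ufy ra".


Input string: 'uhfb ufy ra'
Operation: remove all spaces
Words: 'uhfb', 'ufy', 'ra'
Join without spaces: uhfbufyra


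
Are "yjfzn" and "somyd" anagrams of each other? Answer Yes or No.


String 1: 'yjfzn' -> sorted: 'fjnyz'
String 2: 'somyd' -> sorted: 'dmosy'
Compare sorted forms: 'fjnyz' != 'dmosy'
Anagram: No


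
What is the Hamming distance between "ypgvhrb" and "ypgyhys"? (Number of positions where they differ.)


String 1: 'ypgvhrb'
String 2: 'ypgyhys'
Compare each position: pos 0: 'y'=='y', pos 1: 'p'=='p', pos 2: 'g'=='g', pos 3: 'v'!='y', pos 4: 'h'=='h', pos 5: 'r'!='y', pos 6: 'b'!='s'
Differing positions: 3
Hamming distance: 3


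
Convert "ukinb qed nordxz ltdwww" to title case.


Input string: 'ukinb qed nordxz ltdwww'
Operation: capitalize first letter of each word
Word transformations: 'ukinb'->'Ukinb', 'qed'->'Qed', 'nordxz'->'Nordxz', 'ltdwww'->'Ltdwww'
Result: Ukinb Qed Nordxz Ltdwww


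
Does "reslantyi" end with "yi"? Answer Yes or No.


Input string: 'reslantyi'
Suffix to check: 'yi'
Last 2 characters of input: 'yi'
Match: True
Result: Yes


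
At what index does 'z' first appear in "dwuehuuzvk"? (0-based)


Input string: 'dwuehuuzvk'
Target: 'z'
Scanning left to right: s[0]='d', s[1]='w', s[2]='u', s[3]='e', s[4]='h', s[5]='u', s[6]='u', s[7]='z'
First match at index: 7


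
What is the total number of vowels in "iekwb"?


Input string: 'iekwb'
Operation: count vowels (a, e, i, o, u)
Scan: s[0]='i' (vowel), s[1]='e' (vowel), s[2]='k', s[3]='w', s[4]='b'
Vowels found: 2
Result: 2


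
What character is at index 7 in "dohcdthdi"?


Input string: 'dohcdthdi'
Operation: get character at index 7
Index mapping: s[0]='d', s[1]='o', s[2]='h', s[3]='c', s[4]='d', s[5]='t', s[6]='h', s[7]='d'
Result: 'd'


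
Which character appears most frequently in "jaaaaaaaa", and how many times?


Input: 'jaaaaaaaa'
Operation: tally each character
Counts: 'a':8, 'j':1
Maximum: 'a' appears 8 times


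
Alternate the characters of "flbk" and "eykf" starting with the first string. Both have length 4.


String 1: 'flbk'
String 2: 'eykf'
Operation: alternate characters
Pairs: 'f'+'e', 'l'+'y', 'b'+'k', 'k'+'f'
Result: felybkkf


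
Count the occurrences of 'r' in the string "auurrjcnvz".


Input string: 'auurrjcnvz'
Target character: 'r'
Scan each position: s[3]='r', s[4]='r'
Matches found at indices: 3, 4
Total: 2


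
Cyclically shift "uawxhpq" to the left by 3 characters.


Input: 'uawxhpq', shift = 3
Operation: split at index 3 and swap parts
Front part s[0:3] = 'uaw'
Back part s[3:] = 'xhpq'
Rotated = back + front = 'xhpq' + 'uaw'
Result: xhpquaw


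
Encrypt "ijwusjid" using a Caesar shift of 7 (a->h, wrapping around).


Input: 'ijwusjid', shift = 7
Operation: for each letter, (position + 7) mod 26
Mapping: 'i'(8+7=15)->'p', 'j'(9+7=16)->'q', 'w'(22+7=29, 29 mod 26=3)->'d', 'u'(20+7=27, 27 mod 26=1)->'b', 's'(18+7=25)->'z', 'j'(9+7=16)->'q', 'i'(8+7=15)->'p', 'd'(3+7=10)->'k'
Result: pqdbzqpk


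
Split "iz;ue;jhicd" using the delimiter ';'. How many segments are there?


Input string: 'iz;ue;jhicd'
Delimiter: ';'
Split result: 'iz', 'ue', 'jhicd'
Number of parts: 3


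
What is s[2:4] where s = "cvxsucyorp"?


Input string: 'cvxsucyorp'
Operation: slice [2:4]
Extract characters: s[2]='x', s[3]='s'
Result: xs


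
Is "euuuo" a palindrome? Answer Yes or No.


Input string: 'euuuo'
Reversed: 'ouuue'
Compare pairs: s[0]='e' vs s[4]='o' (mismatch), s[1]='u' vs s[3]='u' (match)
Palindrome: No


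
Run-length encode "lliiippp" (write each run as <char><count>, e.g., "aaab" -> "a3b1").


Input: 'lliiippp'
Operation: identify consecutive runs
Runs: 'll' -> l2, 'iii' -> i3, 'ppp' -> p3
Encoded: l2i3p3


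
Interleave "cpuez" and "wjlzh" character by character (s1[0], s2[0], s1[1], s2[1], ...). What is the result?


String 1: 'cpuez'
String 2: 'wjlzh'
Operation: alternate characters
Pairs: 'c'+'w', 'p'+'j', 'u'+'l', 'e'+'z', 'z'+'h'
Result: cwpjulezzh


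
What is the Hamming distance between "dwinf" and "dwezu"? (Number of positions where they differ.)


String 1: 'dwinf'
String 2: 'dwezu'
Compare each position: pos 0: 'd'=='d', pos 1: 'w'=='w', pos 2: 'i'!='e', pos 3: 'n'!='z', pos 4: 'f'!='u'
Differing positions: 3
Hamming distance: 3


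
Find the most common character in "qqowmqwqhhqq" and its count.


Input: 'qqowmqwqhhqq'
Operation: tally each character
Counts: 'h':2, 'm':1, 'o':1, 'q':6, 'w':2
Maximum: 'q' appears 6 times


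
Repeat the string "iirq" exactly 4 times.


Input string: 'iirq'
Operation: repeat 4 times
Concatenation: 'iirq' + 'iirq' + 'iirq' + 'iirq'
Result: iirqiirqiirqiirq


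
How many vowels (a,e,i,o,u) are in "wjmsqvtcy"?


Input string: 'wjmsqvtcy'
Operation: count vowels (a, e, i, o, u)
Scan: s[0]='w', s[1]='j', s[2]='m', s[3]='s', s[4]='q', s[5]='v', s[6]='t', s[7]='c', s[8]='y'
Vowels found: 0
Result: 0


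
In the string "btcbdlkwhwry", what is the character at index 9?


Input string: 'btcbdlkwhwry'
Operation: get character at index 9
Index mapping: s[0]='b', s[1]='t', s[2]='c', s[3]='b', s[4]='d', s[5]='l', s[6]='k', s[7]='w', s[8]='h', s[9]='w'
Result: 'w'


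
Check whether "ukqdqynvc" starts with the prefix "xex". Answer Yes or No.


Input string: 'ukqdqynvc'
Prefix to check: 'xex'
First 3 characters of input: 'ukq'
Match: False
Result: No


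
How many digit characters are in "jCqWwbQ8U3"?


Input string: 'jCqWwbQ8U3'
Operation: count digit characters (0-9)
Scan: 'j', 'C', 'q', 'W', 'w', 'b', 'Q', '8'(digit), 'U', '3'(digit)
Digits found: 2
Result: 2


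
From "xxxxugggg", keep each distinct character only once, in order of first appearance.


Input: 'xxxxugggg'
Operation: keep first occurrence of each character
Scan: s[0]='x' new -> keep; s[1]='x' seen -> skip; s[2]='x' seen -> skip; s[3]='x' seen -> skip; s[4]='u' new -> keep; s[5]='g' new -> keep; s[6]='g' seen -> skip; s[7]='g' seen -> skip; s[8]='g' seen -> skip
Result: xug


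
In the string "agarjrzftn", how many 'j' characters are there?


Input string: 'agarjrzftn'
Target character: 'j'
Scan each position: s[4]='j'
Matches found at indices: 4
Total: 1


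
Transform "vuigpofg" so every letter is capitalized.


Input string: 'vuigpofg'
Operation: convert each letter to uppercase
Mapping: 'v'->'V', 'u'->'U', 'i'->'I', 'g'->'G', 'p'->'P', 'o'->'O', 'f'->'F', 'g'->'G'
Result: VUIGPOFG


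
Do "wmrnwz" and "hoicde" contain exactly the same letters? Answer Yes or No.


String 1: 'wmrnwz' -> sorted: 'mnrwwz'
String 2: 'hoicde' -> sorted: 'cdehio'
Compare sorted forms: 'mnrwwz' != 'cdehio'
Anagram: No


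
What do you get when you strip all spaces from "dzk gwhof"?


Input string: 'dzk gwhof'
Operation: remove all spaces
Words: 'dzk', 'gwhof'
Join without spaces: dzkgwhof


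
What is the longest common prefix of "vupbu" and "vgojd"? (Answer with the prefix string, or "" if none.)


String 1: 'vupbu'
String 2: 'vgojd'
Compare position by position:
pos 0: 'v' vs 'v' match
pos 1: 'u' vs 'g' differ -> stop
Longest common prefix: "v" (length 1)


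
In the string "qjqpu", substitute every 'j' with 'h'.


Input string: 'qjqpu'
Operation: replace 'j' with 'h'
Positions of 'j': 1
After replacement: qhqpu


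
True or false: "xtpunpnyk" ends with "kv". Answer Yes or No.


Input string: 'xtpunpnyk'
Suffix to check: 'kv'
Last 2 characters of input: 'yk'
Match: False
Result: No


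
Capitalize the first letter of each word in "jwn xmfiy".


Input string: 'jwn xmfiy'
Operation: capitalize first letter of each word
Word transformations: 'jwn'->'Jwn', 'xmfiy'->'Xmfiy'
Result: Jwn Xmfiy


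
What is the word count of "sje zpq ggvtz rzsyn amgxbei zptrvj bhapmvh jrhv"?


Input string: 'sje zpq ggvtz rzsyn amgxbei zptrvj bhapmvh jrhv'
Operation: split by spaces
Words found: 'sje', 'zpq', 'ggvtz', 'rzsyn', 'amgxbei', 'zptrvj', 'bhapmvh', 'jrhv'
Word count: 8


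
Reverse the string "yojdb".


Input string: 'yojdb'
Operation: reverse character order
Original order: 'y' -> 'o' -> 'j' -> 'd' -> 'b'
Reversed order: 'b' -> 'd' -> 'j' -> 'o' -> 'y'
Result: bdjoy


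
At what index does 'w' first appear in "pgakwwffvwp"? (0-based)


Input string: 'pgakwwffvwp'
Target: 'w'
Scanning left to right: s[0]='p', s[1]='g', s[2]='a', s[3]='k', s[4]='w'
First match at index: 4


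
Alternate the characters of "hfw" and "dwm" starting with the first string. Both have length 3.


String 1: 'hfw'
String 2: 'dwm'
Operation: alternate characters
Pairs: 'h'+'d', 'f'+'w', 'w'+'m'
Result: hdfwwm


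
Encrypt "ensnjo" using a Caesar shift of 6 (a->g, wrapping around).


Input: 'ensnjo', shift = 6
Operation: for each letter, (position + 6) mod 26
Mapping: 'e'(4+6=10)->'k', 'n'(13+6=19)->'t', 's'(18+6=24)->'y', 'n'(13+6=19)->'t', 'j'(9+6=15)->'p', 'o'(14+6=20)->'u'
Result: ktytpu


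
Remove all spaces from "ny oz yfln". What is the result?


Input string: 'ny oz yfln'
Operation: remove all spaces
Words: 'ny', 'oz', 'yfln'
Join without spaces: nyozyfln


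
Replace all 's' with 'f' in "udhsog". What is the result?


Input string: 'udhsog'
Operation: replace 's' with 'f'
Positions of 's': 3
After replacement: udhfog


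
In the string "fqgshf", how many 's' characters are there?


Input string: 'fqgshf'
Target character: 's'
Scan each position: s[3]='s'
Matches found at indices: 3
Total: 1


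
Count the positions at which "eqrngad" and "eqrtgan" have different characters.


String 1: 'eqrngad'
String 2: 'eqrtgan'
Compare each position: pos 0: 'e'=='e', pos 1: 'q'=='q', pos 2: 'r'=='r', pos 3: 'n'!='t', pos 4: 'g'=='g', pos 5: 'a'=='a', pos 6: 'd'!='n'
Differing positions: 2
Hamming distance: 2


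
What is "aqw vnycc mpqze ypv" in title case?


Input string: 'aqw vnycc mpqze ypv'
Operation: capitalize first letter of each word
Word transformations: 'aqw'->'Aqw', 'vnycc'->'Vnycc', 'mpqze'->'Mpqze', 'ypv'->'Ypv'
Result: Aqw Vnycc Mpqze Ypv


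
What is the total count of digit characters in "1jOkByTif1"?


Input string: '1jOkByTif1'
Operation: count digit characters (0-9)
Scan: '1'(digit), 'j', 'O', 'k', 'B', 'y', 'T', 'i', 'f', '1'(digit)
Digits found: 2
Result: 2


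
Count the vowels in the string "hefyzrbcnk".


Input string: 'hefyzrbcnk'
Operation: count vowels (a, e, i, o, u)
Scan: s[0]='h', s[1]='e' (vowel), s[2]='f', s[3]='y', s[4]='z', s[5]='r', s[6]='b', s[7]='c', s[8]='n', s[9]='k'
Vowels found: 1
Result: 1


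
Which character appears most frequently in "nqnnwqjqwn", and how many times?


Input: 'nqnnwqjqwn'
Operation: tally each character
Counts: 'j':1, 'n':4, 'q':3, 'w':2
Maximum: 'n' appears 4 times


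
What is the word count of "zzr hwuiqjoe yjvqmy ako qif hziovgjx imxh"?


Input string: 'zzr hwuiqjoe yjvqmy ako qif hziovgjx imxh'
Operation: split by spaces
Words found: 'zzr', 'hwuiqjoe', 'yjvqmy', 'ako', 'qif', 'hziovgjx', 'imxh'
Word count: 7


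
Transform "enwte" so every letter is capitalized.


Input string: 'enwte'
Operation: convert each letter to uppercase
Mapping: 'e'->'E', 'n'->'N', 'w'->'W', 't'->'T', 'e'->'E'
Result: ENWTE


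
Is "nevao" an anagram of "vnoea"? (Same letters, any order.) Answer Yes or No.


String 1: 'vnoea' -> sorted: 'aenov'
String 2: 'nevao' -> sorted: 'aenov'
Compare sorted forms: 'aenov' == 'aenov'
Anagram: Yes


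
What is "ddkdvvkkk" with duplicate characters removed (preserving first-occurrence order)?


Input: 'ddkdvvkkk'
Operation: keep first occurrence of each character
Scan: s[0]='d' new -> keep; s[1]='d' seen -> skip; s[2]='k' new -> keep; s[3]='d' seen -> skip; s[4]='v' new -> keep; s[5]='v' seen -> skip; s[6]='k' seen -> skip; s[7]='k' seen -> skip; s[8]='k' seen -> skip
Result: dkv


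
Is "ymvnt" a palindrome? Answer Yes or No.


Input string: 'ymvnt'
Reversed: 'tnvmy'
Compare pairs: s[0]='y' vs s[4]='t' (mismatch), s[1]='m' vs s[3]='n' (mismatch)
Palindrome: No


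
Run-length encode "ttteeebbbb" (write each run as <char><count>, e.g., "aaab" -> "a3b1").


Input: 'ttteeebbbb'
Operation: identify consecutive runs
Runs: 'ttt' -> t3, 'eee' -> e3, 'bbbb' -> b4
Encoded: t3e3b4


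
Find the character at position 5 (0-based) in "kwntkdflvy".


Input string: 'kwntkdflvy'
Operation: get character at index 5
Index mapping: s[0]='k', s[1]='w', s[2]='n', s[3]='t', s[4]='k', s[5]='d'
Result: 'd'


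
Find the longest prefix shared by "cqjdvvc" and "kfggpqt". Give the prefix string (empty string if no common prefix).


String 1: 'cqjdvvc'
String 2: 'kfggpqt'
Compare position by position:
pos 0: 'c' vs 'k' differ -> stop
Longest common prefix: "" (length 0)


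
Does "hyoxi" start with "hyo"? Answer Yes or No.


Input string: 'hyoxi'
Prefix to check: 'hyo'
First 3 characters of input: 'hyo'
Match: True
Result: Yes


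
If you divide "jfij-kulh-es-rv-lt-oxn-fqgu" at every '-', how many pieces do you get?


Input string: 'jfij-kulh-es-rv-lt-oxn-fqgu'
Delimiter: '-'
Split result: 'jfij', 'kulh', 'es', 'rv', 'lt', 'oxn', 'fqgu'
Number of parts: 7


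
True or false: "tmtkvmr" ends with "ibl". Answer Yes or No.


Input string: 'tmtkvmr'
Suffix to check: 'ibl'
Last 3 characters of input: 'vmr'
Match: False
Result: No


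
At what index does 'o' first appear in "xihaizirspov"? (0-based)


Input string: 'xihaizirspov'
Target: 'o'
Scanning left to right: s[0]='x', s[1]='i', s[2]='h', s[3]='a', s[4]='i', s[5]='z', s[6]='i', s[7]='r', s[8]='s', s[9]='p', s[10]='o'
First match at index: 10


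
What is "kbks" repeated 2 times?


Input string: 'kbks'
Operation: repeat 2 times
Concatenation: 'kbks' + 'kbks'
Result: kbkskbks


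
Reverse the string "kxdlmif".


Input string: 'kxdlmif'
Operation: reverse character order
Original order: 'k' -> 'x' -> 'd' -> 'l' -> 'm' -> 'i' -> 'f'
Reversed order: 'f' -> 'i' -> 'm' -> 'l' -> 'd' -> 'x' -> 'k'
Result: fimldxk


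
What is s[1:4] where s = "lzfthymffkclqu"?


Input string: 'lzfthymffkclqu'
Operation: slice [1:4]
Extract characters: s[1]='z', s[2]='f', s[3]='t'
Result: zft


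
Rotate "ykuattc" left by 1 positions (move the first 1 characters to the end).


Input: 'ykuattc', shift = 1
Operation: split at index 1 and swap parts
Front part s[0:1] = 'y'
Back part s[1:] = 'kuattc'
Rotated = back + front = 'kuattc' + 'y'
Result: kuattcy


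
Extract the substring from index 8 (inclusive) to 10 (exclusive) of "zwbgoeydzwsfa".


Input string: 'zwbgoeydzwsfa'
Operation: slice [8:10]
Extract characters: s[8]='z', s[9]='w'
Result: zw


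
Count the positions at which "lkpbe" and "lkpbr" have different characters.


String 1: 'lkpbe'
String 2: 'lkpbr'
Compare each position: pos 0: 'l'=='l', pos 1: 'k'=='k', pos 2: 'p'=='p', pos 3: 'b'=='b', pos 4: 'e'!='r'
Differing positions: 1
Hamming distance: 1


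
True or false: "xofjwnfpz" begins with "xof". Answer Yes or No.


Input string: 'xofjwnfpz'
Prefix to check: 'xof'
First 3 characters of input: 'xof'
Match: True
Result: Yes


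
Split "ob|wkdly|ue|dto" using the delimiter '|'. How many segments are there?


Input string: 'ob|wkdly|ue|dto'
Delimiter: '|'
Split result: 'ob', 'wkdly', 'ue', 'dto'
Number of parts: 4


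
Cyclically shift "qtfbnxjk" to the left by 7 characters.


Input: 'qtfbnxjk', shift = 7
Operation: split at index 7 and swap parts
Front part s[0:7] = 'qtfbnxj'
Back part s[7:] = 'k'
Rotated = back + front = 'k' + 'qtfbnxj'
Result: kqtfbnxj


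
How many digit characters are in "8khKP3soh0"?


Input string: '8khKP3soh0'
Operation: count digit characters (0-9)
Scan: '8'(digit), 'k', 'h', 'K', 'P', '3'(digit), 's', 'o', 'h', '0'(digit)
Digits found: 3
Result: 3


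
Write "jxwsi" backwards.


Input string: 'jxwsi'
Operation: reverse character order
Original order: 'j' -> 'x' -> 'w' -> 's' -> 'i'
Reversed order: 'i' -> 's' -> 'w' -> 'x' -> 'j'
Result: iswxj


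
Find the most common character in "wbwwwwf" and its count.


Input: 'wbwwwwf'
Operation: tally each character
Counts: 'b':1, 'f':1, 'w':5
Maximum: 'w' appears 5 times


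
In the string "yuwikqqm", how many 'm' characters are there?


Input string: 'yuwikqqm'
Target character: 'm'
Scan each position: s[7]='m'
Matches found at indices: 7
Total: 1


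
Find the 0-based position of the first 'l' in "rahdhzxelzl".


Input string: 'rahdhzxelzl'
Target: 'l'
Scanning left to right: s[0]='r', s[1]='a', s[2]='h', s[3]='d', s[4]='h', s[5]='z', s[6]='x', s[7]='e', s[8]='l'
First match at index: 8


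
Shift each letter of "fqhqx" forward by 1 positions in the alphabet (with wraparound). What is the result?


Input: 'fqhqx', shift = 1
Operation: for each letter, (position + 1) mod 26
Mapping: 'f'(5+1=6)->'g', 'q'(16+1=17)->'r', 'h'(7+1=8)->'i', 'q'(16+1=17)->'r', 'x'(23+1=24)->'y'
Result: griry


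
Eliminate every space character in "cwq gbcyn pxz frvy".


Input string: 'cwq gbcyn pxz frvy'
Operation: remove all spaces
Words: 'cwq', 'gbcyn', 'pxz', 'frvy'
Join without spaces: cwqgbcynpxzfrvy


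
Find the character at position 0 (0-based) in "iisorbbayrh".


Input string: 'iisorbbayrh'
Operation: get character at index 0
Index mapping: s[0]='i'
Result: 'i'


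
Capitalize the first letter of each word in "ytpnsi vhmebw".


Input string: 'ytpnsi vhmebw'
Operation: capitalize first letter of each word
Word transformations: 'ytpnsi'->'Ytpnsi', 'vhmebw'->'Vhmebw'
Result: Ytpnsi Vhmebw


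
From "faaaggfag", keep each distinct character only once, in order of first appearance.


Input: 'faaaggfag'
Operation: keep first occurrence of each character
Scan: s[0]='f' new -> keep; s[1]='a' new -> keep; s[2]='a' seen -> skip; s[3]='a' seen -> skip; s[4]='g' new -> keep; s[5]='g' seen -> skip; s[6]='f' seen -> skip; s[7]='a' seen -> skip; s[8]='g' seen -> skip
Result: fag


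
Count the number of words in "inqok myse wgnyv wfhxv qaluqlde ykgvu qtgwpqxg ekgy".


Input string: 'inqok myse wgnyv wfhxv qaluqlde ykgvu qtgwpqxg ekgy'
Operation: split by spaces
Words found: 'inqok', 'myse', 'wgnyv', 'wfhxv', 'qaluqlde', 'ykgvu', 'qtgwpqxg', 'ekgy'
Word count: 8


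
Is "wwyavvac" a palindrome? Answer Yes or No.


Input string: 'wwyavvac'
Reversed: 'cavvayww'
Compare pairs: s[0]='w' vs s[7]='c' (mismatch), s[1]='w' vs s[6]='a' (mismatch), s[2]='y' vs s[5]='v' (mismatch), s[3]='a' vs s[4]='v' (mismatch)
Palindrome: No


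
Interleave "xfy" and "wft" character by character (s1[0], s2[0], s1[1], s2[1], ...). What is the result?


String 1: 'xfy'
String 2: 'wft'
Operation: alternate characters
Pairs: 'x'+'w', 'f'+'f', 'y'+'t'
Result: xwffyt


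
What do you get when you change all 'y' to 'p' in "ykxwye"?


Input string: 'ykxwye'
Operation: replace 'y' with 'p'
Positions of 'y': 0, 4
After replacement: pkxwpe


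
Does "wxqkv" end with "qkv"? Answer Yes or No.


Input string: 'wxqkv'
Suffix to check: 'qkv'
Last 3 characters of input: 'qkv'
Match: True
Result: Yes


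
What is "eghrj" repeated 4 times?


Input string: 'eghrj'
Operation: repeat 4 times
Concatenation: 'eghrj' + 'eghrj' + 'eghrj' + 'eghrj'
Result: eghrjeghrjeghrjeghrj


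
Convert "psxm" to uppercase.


Input string: 'psxm'
Operation: convert each letter to uppercase
Mapping: 'p'->'P', 's'->'S', 'x'->'X', 'm'->'M'
Result: PSXM


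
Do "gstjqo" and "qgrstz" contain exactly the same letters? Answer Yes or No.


String 1: 'gstjqo' -> sorted: 'gjoqst'
String 2: 'qgrstz' -> sorted: 'gqrstz'
Compare sorted forms: 'gjoqst' != 'gqrstz'
Anagram: No


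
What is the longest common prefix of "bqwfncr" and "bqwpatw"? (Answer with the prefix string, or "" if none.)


String 1: 'bqwfncr'
String 2: 'bqwpatw'
Compare position by position:
pos 0: 'b' vs 'b' match
pos 1: 'q' vs 'q' match
pos 2: 'w' vs 'w' match
pos 3: 'f' vs 'p' differ -> stop
Longest common prefix: "bqw" (length 3)


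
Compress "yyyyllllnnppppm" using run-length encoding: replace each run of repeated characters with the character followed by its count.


Input: 'yyyyllllnnppppm'
Operation: identify consecutive runs
Runs: 'yyyy' -> y4, 'llll' -> l4, 'nn' -> n2, 'pppp' -> p4, 'm' -> m1
Encoded: y4l4n2p4m1


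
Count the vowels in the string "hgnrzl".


Input string: 'hgnrzl'
Operation: count vowels (a, e, i, o, u)
Scan: s[0]='h', s[1]='g', s[2]='n', s[3]='r', s[4]='z', s[5]='l'
Vowels found: 0
Result: 0


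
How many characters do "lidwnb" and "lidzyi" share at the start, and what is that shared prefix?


String 1: 'lidwnb'
String 2: 'lidzyi'
Compare position by position:
pos 0: 'l' vs 'l' match
pos 1: 'i' vs 'i' match
pos 2: 'd' vs 'd' match
pos 3: 'w' vs 'z' differ -> stop
Longest common prefix: "lid" (length 3)


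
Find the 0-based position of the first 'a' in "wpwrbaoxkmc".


Input string: 'wpwrbaoxkmc'
Target: 'a'
Scanning left to right: s[0]='w', s[1]='p', s[2]='w', s[3]='r', s[4]='b', s[5]='a'
First match at index: 5


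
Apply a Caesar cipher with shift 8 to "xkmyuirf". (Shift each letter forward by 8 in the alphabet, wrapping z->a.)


Input: 'xkmyuirf', shift = 8
Operation: for each letter, (position + 8) mod 26
Mapping: 'x'(23+8=31, 31 mod 26=5)->'f', 'k'(10+8=18)->'s', 'm'(12+8=20)->'u', 'y'(24+8=32, 32 mod 26=6)->'g', 'u'(20+8=28, 28 mod 26=2)->'c', 'i'(8+8=16)->'q', 'r'(17+8=25)->'z', 'f'(5+8=13)->'n'
Result: fsugcqzn


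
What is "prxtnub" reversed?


Input string: 'prxtnub'
Operation: reverse character order
Original order: 'p' -> 'r' -> 'x' -> 't' -> 'n' -> 'u' -> 'b'
Reversed order: 'b' -> 'u' -> 'n' -> 't' -> 'x' -> 'r' -> 'p'
Result: buntxrp


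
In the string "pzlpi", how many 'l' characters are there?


Input string: 'pzlpi'
Target character: 'l'
Scan each position: s[2]='l'
Matches found at indices: 2
Total: 1


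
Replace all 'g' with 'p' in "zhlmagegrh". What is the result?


Input string: 'zhlmagegrh'
Operation: replace 'g' with 'p'
Positions of 'g': 5, 7
After replacement: zhlmapeprh


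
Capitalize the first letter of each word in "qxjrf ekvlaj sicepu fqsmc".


Input string: 'qxjrf ekvlaj sicepu fqsmc'
Operation: capitalize first letter of each word
Word transformations: 'qxjrf'->'Qxjrf', 'ekvlaj'->'Ekvlaj', 'sicepu'->'Sicepu', 'fqsmc'->'Fqsmc'
Result: Qxjrf Ekvlaj Sicepu Fqsmc


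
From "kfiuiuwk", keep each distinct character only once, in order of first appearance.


Input: 'kfiuiuwk'
Operation: keep first occurrence of each character
Scan: s[0]='k' new -> keep; s[1]='f' new -> keep; s[2]='i' new -> keep; s[3]='u' new -> keep; s[4]='i' seen -> skip; s[5]='u' seen -> skip; s[6]='w' new -> keep; s[7]='k' seen -> skip
Result: kfiuw


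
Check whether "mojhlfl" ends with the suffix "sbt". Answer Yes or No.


Input string: 'mojhlfl'
Suffix to check: 'sbt'
Last 3 characters of input: 'lfl'
Match: False
Result: No


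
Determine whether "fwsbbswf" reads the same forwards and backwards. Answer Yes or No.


Input string: 'fwsbbswf'
Reversed: 'fwsbbswf'
Compare pairs: s[0]='f' vs s[7]='f' (match), s[1]='w' vs s[6]='w' (match), s[2]='s' vs s[5]='s' (match), s[3]='b' vs s[4]='b' (match)
Palindrome: Yes


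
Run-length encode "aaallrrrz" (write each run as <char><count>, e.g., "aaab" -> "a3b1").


Input: 'aaallrrrz'
Operation: identify consecutive runs
Runs: 'aaa' -> a3, 'll' -> l2, 'rrr' -> r3, 'z' -> z1
Encoded: a3l2r3z1


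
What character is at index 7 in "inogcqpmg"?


Input string: 'inogcqpmg'
Operation: get character at index 7
Index mapping: s[0]='i', s[1]='n', s[2]='o', s[3]='g', s[4]='c', s[5]='q', s[6]='p', s[7]='m'
Result: 'm'


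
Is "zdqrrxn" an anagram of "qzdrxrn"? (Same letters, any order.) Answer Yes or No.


String 1: 'qzdrxrn' -> sorted: 'dnqrrxz'
String 2: 'zdqrrxn' -> sorted: 'dnqrrxz'
Compare sorted forms: 'dnqrrxz' == 'dnqrrxz'
Anagram: Yes


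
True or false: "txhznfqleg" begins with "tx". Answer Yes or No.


Input string: 'txhznfqleg'
Prefix to check: 'tx'
First 2 characters of input: 'tx'
Match: True
Result: Yes


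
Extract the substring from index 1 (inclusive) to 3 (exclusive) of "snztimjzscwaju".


Input string: 'snztimjzscwaju'
Operation: slice [1:3]
Extract characters: s[1]='n', s[2]='z'
Result: nz


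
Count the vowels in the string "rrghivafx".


Input string: 'rrghivafx'
Operation: count vowels (a, e, i, o, u)
Scan: s[0]='r', s[1]='r', s[2]='g', s[3]='h', s[4]='i' (vowel), s[5]='v', s[6]='a' (vowel), s[7]='f', s[8]='x'
Vowels found: 2
Result: 2


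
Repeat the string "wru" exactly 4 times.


Input string: 'wru'
Operation: repeat 4 times
Concatenation: 'wru' + 'wru' + 'wru' + 'wru'
Result: wruwruwruwru


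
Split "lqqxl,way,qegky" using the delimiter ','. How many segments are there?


Input string: 'lqqxl,way,qegky'
Delimiter: ','
Split result: 'lqqxl', 'way', 'qegky'
Number of parts: 3


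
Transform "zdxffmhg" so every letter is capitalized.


Input string: 'zdxffmhg'
Operation: convert each letter to uppercase
Mapping: 'z'->'Z', 'd'->'D', 'x'->'X', 'f'->'F', 'f'->'F', 'm'->'M', 'h'->'H', 'g'->'G'
Result: ZDXFFMHG


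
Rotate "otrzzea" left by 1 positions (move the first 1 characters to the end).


Input: 'otrzzea', shift = 1
Operation: split at index 1 and swap parts
Front part s[0:1] = 'o'
Back part s[1:] = 'trzzea'
Rotated = back + front = 'trzzea' + 'o'
Result: trzzeao


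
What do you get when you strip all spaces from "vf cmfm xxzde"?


Input string: 'vf cmfm xxzde'
Operation: remove all spaces
Words: 'vf', 'cmfm', 'xxzde'
Join without spaces: vfcmfmxxzde


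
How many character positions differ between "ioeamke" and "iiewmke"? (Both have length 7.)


String 1: 'ioeamke'
String 2: 'iiewmke'
Compare each position: pos 0: 'i'=='i', pos 1: 'o'!='i', pos 2: 'e'=='e', pos 3: 'a'!='w', pos 4: 'm'=='m', pos 5: 'k'=='k', pos 6: 'e'=='e'
Differing positions: 2
Hamming distance: 2


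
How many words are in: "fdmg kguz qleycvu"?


Input string: 'fdmg kguz qleycvu'
Operation: split by spaces
Words found: 'fdmg', 'kguz', 'qleycvu'
Word count: 3


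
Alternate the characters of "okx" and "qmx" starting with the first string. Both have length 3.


String 1: 'okx'
String 2: 'qmx'
Operation: alternate characters
Pairs: 'o'+'q', 'k'+'m', 'x'+'x'
Result: oqkmxx


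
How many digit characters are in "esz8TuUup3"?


Input string: 'esz8TuUup3'
Operation: count digit characters (0-9)
Scan: 'e', 's', 'z', '8'(digit), 'T', 'u', 'U', 'u', 'p', '3'(digit)
Digits found: 2
Result: 2


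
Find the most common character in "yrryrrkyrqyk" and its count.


Input: 'yrryrrkyrqyk'
Operation: tally each character
Counts: 'k':2, 'q':1, 'r':5, 'y':4
Maximum: 'r' appears 5 times


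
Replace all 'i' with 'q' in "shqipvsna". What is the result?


Input string: 'shqipvsna'
Operation: replace 'i' with 'q'
Positions of 'i': 3
After replacement: shqqpvsna


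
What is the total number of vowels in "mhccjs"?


Input string: 'mhccjs'
Operation: count vowels (a, e, i, o, u)
Scan: s[0]='m', s[1]='h', s[2]='c', s[3]='c', s[4]='j', s[5]='s'
Vowels found: 0
Result: 0


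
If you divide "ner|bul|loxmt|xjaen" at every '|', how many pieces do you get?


Input string: 'ner|bul|loxmt|xjaen'
Delimiter: '|'
Split result: 'ner', 'bul', 'loxmt', 'xjaen'
Number of parts: 4


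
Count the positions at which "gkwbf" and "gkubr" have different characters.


String 1: 'gkwbf'
String 2: 'gkubr'
Compare each position: pos 0: 'g'=='g', pos 1: 'k'=='k', pos 2: 'w'!='u', pos 3: 'b'=='b', pos 4: 'f'!='r'
Differing positions: 2
Hamming distance: 2


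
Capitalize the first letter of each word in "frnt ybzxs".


Input string: 'frnt ybzxs'
Operation: capitalize first letter of each word
Word transformations: 'frnt'->'Frnt', 'ybzxs'->'Ybzxs'
Result: Frnt Ybzxs


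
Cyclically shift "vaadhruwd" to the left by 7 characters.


Input: 'vaadhruwd', shift = 7
Operation: split at index 7 and swap parts
Front part s[0:7] = 'vaadhru'
Back part s[7:] = 'wd'
Rotated = back + front = 'wd' + 'vaadhru'
Result: wdvaadhru


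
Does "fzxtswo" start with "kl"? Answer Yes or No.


Input string: 'fzxtswo'
Prefix to check: 'kl'
First 2 characters of input: 'fz'
Match: False
Result: No


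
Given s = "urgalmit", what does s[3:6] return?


Input string: 'urgalmit'
Operation: slice [3:6]
Extract characters: s[3]='a', s[4]='l', s[5]='m'
Result: alm


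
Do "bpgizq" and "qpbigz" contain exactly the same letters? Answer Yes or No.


String 1: 'bpgizq' -> sorted: 'bgipqz'
String 2: 'qpbigz' -> sorted: 'bgipqz'
Compare sorted forms: 'bgipqz' == 'bgipqz'
Anagram: Yes


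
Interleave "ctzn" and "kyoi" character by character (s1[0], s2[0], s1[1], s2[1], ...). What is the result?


String 1: 'ctzn'
String 2: 'kyoi'
Operation: alternate characters
Pairs: 'c'+'k', 't'+'y', 'z'+'o', 'n'+'i'
Result: cktyzoni


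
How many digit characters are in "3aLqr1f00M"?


Input string: '3aLqr1f00M'
Operation: count digit characters (0-9)
Scan: '3'(digit), 'a', 'L', 'q', 'r', '1'(digit), 'f', '0'(digit), '0'(digit), 'M'
Digits found: 4
Result: 4


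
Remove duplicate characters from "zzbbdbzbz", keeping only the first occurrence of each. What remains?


Input: 'zzbbdbzbz'
Operation: keep first occurrence of each character
Scan: s[0]='z' new -> keep; s[1]='z' seen -> skip; s[2]='b' new -> keep; s[3]='b' seen -> skip; s[4]='d' new -> keep; s[5]='b' seen -> skip; s[6]='z' seen -> skip; s[7]='b' seen -> skip; s[8]='z' seen -> skip
Result: zbd


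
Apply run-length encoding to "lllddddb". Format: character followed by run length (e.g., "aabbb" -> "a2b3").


Input: 'lllddddb'
Operation: identify consecutive runs
Runs: 'lll' -> l3, 'dddd' -> d4, 'b' -> b1
Encoded: l3d4b1


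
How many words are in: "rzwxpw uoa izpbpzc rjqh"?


Input string: 'rzwxpw uoa izpbpzc rjqh'
Operation: split by spaces
Words found: 'rzwxpw', 'uoa', 'izpbpzc', 'rjqh'
Word count: 4


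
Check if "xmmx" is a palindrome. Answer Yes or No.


Input string: 'xmmx'
Reversed: 'xmmx'
Compare pairs: s[0]='x' vs s[3]='x' (match), s[1]='m' vs s[2]='m' (match)
Palindrome: Yes


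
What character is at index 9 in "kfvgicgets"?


Input string: 'kfvgicgets'
Operation: get character at index 9
Index mapping: s[0]='k', s[1]='f', s[2]='v', s[3]='g', s[4]='i', s[5]='c', s[6]='g', s[7]='e', s[8]='t', s[9]='s'
Result: 's'


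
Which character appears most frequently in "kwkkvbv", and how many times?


Input: 'kwkkvbv'
Operation: tally each character
Counts: 'b':1, 'k':3, 'v':2, 'w':1
Maximum: 'k' appears 3 times


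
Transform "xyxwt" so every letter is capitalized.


Input string: 'xyxwt'
Operation: convert each letter to uppercase
Mapping: 'x'->'X', 'y'->'Y', 'x'->'X', 'w'->'W', 't'->'T'
Result: XYXWT


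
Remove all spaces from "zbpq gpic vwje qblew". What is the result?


Input string: 'zbpq gpic vwje qblew'
Operation: remove all spaces
Words: 'zbpq', 'gpic', 'vwje', 'qblew'
Join without spaces: zbpqgpicvwjeqblew


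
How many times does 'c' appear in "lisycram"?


Input string: 'lisycram'
Target character: 'c'
Scan each position: s[4]='c'
Matches found at indices: 4
Total: 1


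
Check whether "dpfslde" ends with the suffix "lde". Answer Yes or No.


Input string: 'dpfslde'
Suffix to check: 'lde'
Last 3 characters of input: 'lde'
Match: True
Result: Yes


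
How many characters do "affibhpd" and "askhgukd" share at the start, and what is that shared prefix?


String 1: 'affibhpd'
String 2: 'askhgukd'
Compare position by position:
pos 0: 'a' vs 'a' match
pos 1: 'f' vs 's' differ -> stop
Longest common prefix: "a" (length 1)


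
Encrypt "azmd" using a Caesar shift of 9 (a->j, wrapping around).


Input: 'azmd', shift = 9
Operation: for each letter, (position + 9) mod 26
Mapping: 'a'(0+9=9)->'j', 'z'(25+9=34, 34 mod 26=8)->'i', 'm'(12+9=21)->'v', 'd'(3+9=12)->'m'
Result: jivm


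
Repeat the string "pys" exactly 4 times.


Input string: 'pys'
Operation: repeat 4 times
Concatenation: 'pys' + 'pys' + 'pys' + 'pys'
Result: pyspyspyspys


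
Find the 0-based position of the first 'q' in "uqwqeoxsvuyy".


Input string: 'uqwqeoxsvuyy'
Target: 'q'
Scanning left to right: s[0]='u', s[1]='q'
First match at index: 1


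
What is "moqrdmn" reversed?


Input string: 'moqrdmn'
Operation: reverse character order
Original order: 'm' -> 'o' -> 'q' -> 'r' -> 'd' -> 'm' -> 'n'
Reversed order: 'n' -> 'm' -> 'd' -> 'r' -> 'q' -> 'o' -> 'm'
Result: nmdrqom


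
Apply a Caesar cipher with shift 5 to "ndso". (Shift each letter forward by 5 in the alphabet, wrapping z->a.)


Input: 'ndso', shift = 5
Operation: for each letter, (position + 5) mod 26
Mapping: 'n'(13+5=18)->'s', 'd'(3+5=8)->'i', 's'(18+5=23)->'x', 'o'(14+5=19)->'t'
Result: sixt


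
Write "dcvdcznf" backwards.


Input string: 'dcvdcznf'
Operation: reverse character order
Original order: 'd' -> 'c' -> 'v' -> 'd' -> 'c' -> 'z' -> 'n' -> 'f'
Reversed order: 'f' -> 'n' -> 'z' -> 'c' -> 'd' -> 'v' -> 'c' -> 'd'
Result: fnzcdvcd


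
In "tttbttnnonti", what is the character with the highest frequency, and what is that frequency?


Input: 'tttbttnnonti'
Operation: tally each character
Counts: 'b':1, 'i':1, 'n':3, 'o':1, 't':6
Maximum: 't' appears 6 times


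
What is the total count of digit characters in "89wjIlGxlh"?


Input string: '89wjIlGxlh'
Operation: count digit characters (0-9)
Scan: '8'(digit), '9'(digit), 'w', 'j', 'I', 'l', 'G', 'x', 'l', 'h'
Digits found: 2
Result: 2


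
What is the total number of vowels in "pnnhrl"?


Input string: 'pnnhrl'
Operation: count vowels (a, e, i, o, u)
Scan: s[0]='p', s[1]='n', s[2]='n', s[3]='h', s[4]='r', s[5]='l'
Vowels found: 0
Result: 0


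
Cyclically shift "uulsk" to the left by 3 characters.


Input: 'uulsk', shift = 3
Operation: split at index 3 and swap parts
Front part s[0:3] = 'uul'
Back part s[3:] = 'sk'
Rotated = back + front = 'sk' + 'uul'
Result: skuul


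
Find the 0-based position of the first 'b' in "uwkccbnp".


Input string: 'uwkccbnp'
Target: 'b'
Scanning left to right: s[0]='u', s[1]='w', s[2]='k', s[3]='c', s[4]='c', s[5]='b'
First match at index: 5


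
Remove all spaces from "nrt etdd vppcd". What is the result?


Input string: 'nrt etdd vppcd'
Operation: remove all spaces
Words: 'nrt', 'etdd', 'vppcd'
Join without spaces: nrtetddvppcd


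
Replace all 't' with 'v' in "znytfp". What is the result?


Input string: 'znytfp'
Operation: replace 't' with 'v'
Positions of 't': 3
After replacement: znyvfp


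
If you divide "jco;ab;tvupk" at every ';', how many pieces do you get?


Input string: 'jco;ab;tvupk'
Delimiter: ';'
Split result: 'jco', 'ab', 'tvupk'
Number of parts: 3


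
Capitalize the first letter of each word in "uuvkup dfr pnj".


Input string: 'uuvkup dfr pnj'
Operation: capitalize first letter of each word
Word transformations: 'uuvkup'->'Uuvkup', 'dfr'->'Dfr', 'pnj'->'Pnj'
Result: Uuvkup Dfr Pnj


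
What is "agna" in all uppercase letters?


Input string: 'agna'
Operation: convert each letter to uppercase
Mapping: 'a'->'A', 'g'->'G', 'n'->'N', 'a'->'A'
Result: AGNA


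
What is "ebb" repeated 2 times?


Input string: 'ebb'
Operation: repeat 2 times
Concatenation: 'ebb' + 'ebb'
Result: ebbebb


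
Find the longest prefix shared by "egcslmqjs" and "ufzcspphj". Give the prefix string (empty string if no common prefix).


String 1: 'egcslmqjs'
String 2: 'ufzcspphj'
Compare position by position:
pos 0: 'e' vs 'u' differ -> stop
Longest common prefix: "" (length 0)


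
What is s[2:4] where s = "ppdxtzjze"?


Input string: 'ppdxtzjze'
Operation: slice [2:4]
Extract characters: s[2]='d', s[3]='x'
Result: dx


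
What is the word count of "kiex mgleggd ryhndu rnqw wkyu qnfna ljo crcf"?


Input string: 'kiex mgleggd ryhndu rnqw wkyu qnfna ljo crcf'
Operation: split by spaces
Words found: 'kiex', 'mgleggd', 'ryhndu', 'rnqw', 'wkyu', 'qnfna', 'ljo', 'crcf'
Word count: 8


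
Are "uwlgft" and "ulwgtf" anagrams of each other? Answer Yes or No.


String 1: 'uwlgft' -> sorted: 'fgltuw'
String 2: 'ulwgtf' -> sorted: 'fgltuw'
Compare sorted forms: 'fgltuw' == 'fgltuw'
Anagram: Yes


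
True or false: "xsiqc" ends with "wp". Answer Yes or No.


Input string: 'xsiqc'
Suffix to check: 'wp'
Last 2 characters of input: 'qc'
Match: False
Result: No


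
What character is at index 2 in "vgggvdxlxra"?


Input string: 'vgggvdxlxra'
Operation: get character at index 2
Index mapping: s[0]='v', s[1]='g', s[2]='g'
Result: 'g'
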